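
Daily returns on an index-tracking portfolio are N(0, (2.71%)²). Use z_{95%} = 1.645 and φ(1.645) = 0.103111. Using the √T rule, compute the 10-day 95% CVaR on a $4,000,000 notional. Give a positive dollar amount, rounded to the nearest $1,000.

$707,000

σ_{10d} = 2.71% × √10 = 8.570%.
ES multiplier = φ(z)/(1−α) = 0.103111/0.05 = 2.062.
ES = 8.570% × 2.062 = 17.671%; on $4,000,000: $706,840.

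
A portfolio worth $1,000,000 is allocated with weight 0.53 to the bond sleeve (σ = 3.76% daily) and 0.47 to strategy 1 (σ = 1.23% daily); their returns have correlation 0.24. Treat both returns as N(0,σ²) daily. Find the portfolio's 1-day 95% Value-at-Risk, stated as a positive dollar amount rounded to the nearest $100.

$36,300

σ_p² = 0.53²·3.76² + 0.47²·1.23² + 2·0.24·0.53·0.47·3.76·1.23 = 4.8584 (%²).
σ_p = √4.8584 = 2.204%.
At 95%, z = 1.645.
VaR = 1.645 × 2.204% = 3.626%; on $1,000,000 that is $36,260.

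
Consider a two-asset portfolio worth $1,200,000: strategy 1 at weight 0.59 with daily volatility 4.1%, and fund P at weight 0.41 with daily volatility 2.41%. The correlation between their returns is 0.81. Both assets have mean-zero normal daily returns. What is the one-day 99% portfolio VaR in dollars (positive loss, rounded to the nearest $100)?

$91,300

σ_p² = 0.59²·4.1² + 0.41²·2.41² + 2·0.81·0.59·0.41·4.1·2.41 = 10.7000 (%²).
σ_p = √10.7000 = 3.271%.
At 99%, z = 2.326.
VaR = 2.326 × 3.271% = 7.608%; on $1,200,000 that is $91,296.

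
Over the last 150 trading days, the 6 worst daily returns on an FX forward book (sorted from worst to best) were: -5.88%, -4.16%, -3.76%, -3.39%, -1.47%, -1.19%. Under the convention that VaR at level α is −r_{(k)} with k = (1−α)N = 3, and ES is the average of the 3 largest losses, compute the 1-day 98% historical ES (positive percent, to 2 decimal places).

4.60%

The 3 worst returns sum to -13.80%.
ES = −(-13.80%) / 3 = 4.6% ≈ 4.60%.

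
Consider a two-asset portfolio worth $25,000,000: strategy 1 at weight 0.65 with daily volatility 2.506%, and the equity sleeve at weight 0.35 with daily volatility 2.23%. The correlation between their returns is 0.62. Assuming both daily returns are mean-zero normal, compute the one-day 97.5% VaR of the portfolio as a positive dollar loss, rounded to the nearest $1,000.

$1,078,000

σ_p² = 0.65²·2.506² + 0.35²·2.23² + 2·0.62·0.65·0.35·2.506·2.23 = 4.8390 (%²).
σ_p = √4.8390 = 2.200%.
At 97.5%, z = 1.960.
VaR = 1.960 × 2.200% = 4.312%; on $25,000,000 that is $1,078,000.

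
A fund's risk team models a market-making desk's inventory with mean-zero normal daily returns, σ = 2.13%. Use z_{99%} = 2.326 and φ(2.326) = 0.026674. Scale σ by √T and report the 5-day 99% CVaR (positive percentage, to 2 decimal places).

σ_{5d} = 2.13% × √5 = 4.763%.
ES multiplier = φ(z)/(1−α) = 0.026674/0.01 = 2.667.
ES = 4.763% × 2.667 = 12.703%.

12.70%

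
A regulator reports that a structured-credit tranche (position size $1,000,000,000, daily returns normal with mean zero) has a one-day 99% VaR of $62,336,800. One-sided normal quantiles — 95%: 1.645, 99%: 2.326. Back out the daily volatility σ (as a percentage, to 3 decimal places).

VaR as a fraction: $62,336,800 / $1,000,000,000 = 6.234%.
σ = VaR / z = 6.234% / 2.326 = 2.680%.

2.680%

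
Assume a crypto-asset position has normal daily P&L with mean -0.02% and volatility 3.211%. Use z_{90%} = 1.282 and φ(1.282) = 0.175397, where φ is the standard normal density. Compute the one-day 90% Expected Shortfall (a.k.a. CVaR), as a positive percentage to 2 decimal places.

5.65%

Tail multiplier: φ(z)/(1−α) = 0.175397 / 0.1 = 1.754.
ES = −(-0.02%) + 3.211% × 1.754 = 5.652%.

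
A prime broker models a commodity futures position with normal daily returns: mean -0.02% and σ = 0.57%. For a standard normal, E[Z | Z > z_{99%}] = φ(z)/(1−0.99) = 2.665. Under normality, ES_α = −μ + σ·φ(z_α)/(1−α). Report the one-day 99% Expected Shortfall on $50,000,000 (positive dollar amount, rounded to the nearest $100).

ES = −(-0.02%) + 0.57% × 2.665 = 1.539%.
On $50,000,000: 0.01539 × $50,000,000 = $769,500.

$769,500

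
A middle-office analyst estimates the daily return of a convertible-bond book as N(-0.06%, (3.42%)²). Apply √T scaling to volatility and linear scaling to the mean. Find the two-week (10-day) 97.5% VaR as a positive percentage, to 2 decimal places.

At 97.5%, z = 1.960.
σ_{10d} = 3.42% × √10 = 10.815%; μ_{10d} = 10 × -0.06% = -0.600%.
VaR = −(-0.600%) + 1.960 × 10.815% = 21.797%.

21.80%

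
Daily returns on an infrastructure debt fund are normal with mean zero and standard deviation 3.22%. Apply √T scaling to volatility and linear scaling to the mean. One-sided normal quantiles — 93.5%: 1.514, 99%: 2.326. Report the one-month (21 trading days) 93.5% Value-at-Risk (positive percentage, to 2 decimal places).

σ_{21d} = 3.22% × √21 = 14.756%.
VaR = 1.514 × 14.756% = 22.341%.

22.34%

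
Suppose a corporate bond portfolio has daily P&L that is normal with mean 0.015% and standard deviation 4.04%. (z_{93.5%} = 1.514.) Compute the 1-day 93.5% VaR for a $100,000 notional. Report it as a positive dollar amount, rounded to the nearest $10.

VaR = −μ + z·σ = −(0.015%) + 1.514 × 4.04% = 6.102%.
On $100,000: 0.06102 × $100,000 = $6,102.

$6,100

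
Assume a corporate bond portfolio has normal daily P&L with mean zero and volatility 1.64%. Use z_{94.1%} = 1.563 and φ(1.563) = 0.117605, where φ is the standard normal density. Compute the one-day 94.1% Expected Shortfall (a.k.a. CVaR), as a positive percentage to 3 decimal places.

3.269%

Tail multiplier: φ(z)/(1−α) = 0.117605 / 0.059 = 1.993.
ES = 1.64% × 1.993 = 3.269%.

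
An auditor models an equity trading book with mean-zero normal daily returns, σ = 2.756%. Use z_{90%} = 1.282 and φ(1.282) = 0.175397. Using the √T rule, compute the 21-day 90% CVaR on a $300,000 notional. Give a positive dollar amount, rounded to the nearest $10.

σ_{21d} = 2.756% × √21 = 12.630%.
ES multiplier = φ(z)/(1−α) = 0.175397/0.1 = 1.754.
ES = 12.630% × 1.754 = 22.153%; on $300,000: $66,459.

$66,460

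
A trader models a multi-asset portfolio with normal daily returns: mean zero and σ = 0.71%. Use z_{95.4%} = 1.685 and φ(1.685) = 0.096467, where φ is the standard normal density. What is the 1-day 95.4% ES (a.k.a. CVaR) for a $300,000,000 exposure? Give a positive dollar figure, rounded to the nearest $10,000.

$4,470,000

Tail multiplier: φ(z)/(1−α) = 0.096467 / 0.046 = 2.097.
ES = 0.71% × 2.097 = 1.489%.
On $300,000,000: 0.01489 × $300,000,000 = $4,467,000.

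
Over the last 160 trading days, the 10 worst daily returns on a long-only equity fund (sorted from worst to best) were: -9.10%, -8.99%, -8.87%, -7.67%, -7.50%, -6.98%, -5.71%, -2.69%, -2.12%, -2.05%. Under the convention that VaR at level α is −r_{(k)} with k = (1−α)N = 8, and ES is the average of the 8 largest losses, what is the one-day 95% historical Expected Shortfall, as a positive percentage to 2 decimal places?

7.19%

The 8 worst returns sum to -57.51%.
ES = −(-57.51%) / 8 = 7.18875% ≈ 7.19%.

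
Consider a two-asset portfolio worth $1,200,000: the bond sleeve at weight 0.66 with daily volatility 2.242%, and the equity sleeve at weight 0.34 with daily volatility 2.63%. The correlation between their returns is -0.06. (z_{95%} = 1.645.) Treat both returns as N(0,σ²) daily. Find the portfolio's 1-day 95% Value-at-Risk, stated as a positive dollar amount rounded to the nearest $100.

$33,200

σ_p² = 0.66²·2.242² + 0.34²·2.63² + 2·-0.06·0.66·0.34·2.242·2.63 = 2.8304 (%²).
σ_p = √2.8304 = 1.682%.
VaR = 1.645 × 1.682% = 2.767%; on $1,200,000 that is $33,204.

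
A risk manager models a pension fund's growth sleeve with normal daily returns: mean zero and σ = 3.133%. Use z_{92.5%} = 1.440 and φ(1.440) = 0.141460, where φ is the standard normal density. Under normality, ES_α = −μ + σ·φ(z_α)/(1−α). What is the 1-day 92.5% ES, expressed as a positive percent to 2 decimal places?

5.91%

Tail multiplier: φ(z)/(1−α) = 0.141460 / 0.075 = 1.886.
ES = 3.133% × 1.886 = 5.909%.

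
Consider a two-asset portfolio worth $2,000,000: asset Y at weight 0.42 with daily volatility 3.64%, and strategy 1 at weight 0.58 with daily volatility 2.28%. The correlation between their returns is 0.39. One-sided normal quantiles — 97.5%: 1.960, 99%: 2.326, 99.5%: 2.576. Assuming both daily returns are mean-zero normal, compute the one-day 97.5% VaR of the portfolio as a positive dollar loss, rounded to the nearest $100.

$93,300

σ_p² = 0.42²·3.64² + 0.58²·2.28² + 2·0.39·0.42·0.58·3.64·2.28 = 5.6629 (%²).
σ_p = √5.6629 = 2.380%.
VaR = 1.960 × 2.380% = 4.665%; on $2,000,000 that is $93,300.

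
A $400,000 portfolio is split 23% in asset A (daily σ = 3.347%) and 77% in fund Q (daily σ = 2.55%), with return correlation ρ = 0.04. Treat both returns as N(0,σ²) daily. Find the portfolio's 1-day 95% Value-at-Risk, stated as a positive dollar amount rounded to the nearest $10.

σ_p² = 0.23²·3.347² + 0.77²·2.55² + 2·0.04·0.23·0.77·3.347·2.55 = 4.5689 (%²).
σ_p = √4.5689 = 2.137%.
At 95%, z = 1.645.
VaR = 1.645 × 2.137% = 3.515%; on $400,000 that is $14,060.

$14,060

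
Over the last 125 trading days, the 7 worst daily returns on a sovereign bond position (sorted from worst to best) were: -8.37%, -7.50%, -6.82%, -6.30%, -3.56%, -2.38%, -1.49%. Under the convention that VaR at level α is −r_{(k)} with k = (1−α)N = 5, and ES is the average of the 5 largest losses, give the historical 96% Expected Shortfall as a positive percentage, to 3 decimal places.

The 5 worst returns sum to -32.55%.
ES = −(-32.55%) / 5 = 6.51% ≈ 6.510%.

6.510%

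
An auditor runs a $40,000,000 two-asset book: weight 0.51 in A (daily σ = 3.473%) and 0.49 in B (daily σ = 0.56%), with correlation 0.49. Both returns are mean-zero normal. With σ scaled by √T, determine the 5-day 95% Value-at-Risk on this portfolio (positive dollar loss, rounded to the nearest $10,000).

$2,830,000

σ_p = √(0.51²·3.473² + 0.49²·0.56² + 2·0.49·0.51·0.49·3.473·0.56) = 1.921%.
σ_{5d} = 1.921% × √5 = 4.295%.
z(95%) = 1.645.
VaR = 1.645 × 4.295% = 7.065%; on $40,000,000 that is $2,826,000.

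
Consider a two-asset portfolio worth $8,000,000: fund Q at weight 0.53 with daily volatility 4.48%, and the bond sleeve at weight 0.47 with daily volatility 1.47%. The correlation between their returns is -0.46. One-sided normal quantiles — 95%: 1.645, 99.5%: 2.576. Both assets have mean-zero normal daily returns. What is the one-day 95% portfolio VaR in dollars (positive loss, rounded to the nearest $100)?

$282,400

σ_p² = 0.53²·4.48² + 0.47²·1.47² + 2·-0.46·0.53·0.47·4.48·1.47 = 4.6059 (%²).
σ_p = √4.6059 = 2.146%.
VaR = 1.645 × 2.146% = 3.530%; on $8,000,000 that is $282,400.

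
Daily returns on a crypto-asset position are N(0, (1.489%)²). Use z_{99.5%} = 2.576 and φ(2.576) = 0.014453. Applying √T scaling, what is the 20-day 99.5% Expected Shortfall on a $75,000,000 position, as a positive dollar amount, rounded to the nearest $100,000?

$14,400,000

σ_{20d} = 1.489% × √20 = 6.659%.
ES multiplier = φ(z)/(1−α) = 0.014453/0.005 = 2.891.
ES = 6.659% × 2.891 = 19.251%; on $75,000,000: $14,438,250.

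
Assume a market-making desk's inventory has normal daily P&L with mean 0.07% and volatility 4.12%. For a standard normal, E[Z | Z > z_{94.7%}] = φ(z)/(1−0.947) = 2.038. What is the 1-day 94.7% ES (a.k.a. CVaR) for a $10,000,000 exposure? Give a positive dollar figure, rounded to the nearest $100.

ES = −(0.07%) + 4.12% × 2.038 = 8.327%.
On $10,000,000: 0.08327 × $10,000,000 = $832,700.

$832,700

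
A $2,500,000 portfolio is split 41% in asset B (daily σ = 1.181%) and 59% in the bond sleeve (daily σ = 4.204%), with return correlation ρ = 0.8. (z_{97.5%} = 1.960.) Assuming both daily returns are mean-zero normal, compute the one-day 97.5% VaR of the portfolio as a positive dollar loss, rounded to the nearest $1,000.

$141,000

σ_p² = 0.41²·1.181² + 0.59²·4.204² + 2·0.8·0.41·0.59·1.181·4.204 = 8.3083 (%²).
σ_p = √8.3083 = 2.882%.
VaR = 1.960 × 2.882% = 5.649%; on $2,500,000 that is $141,225.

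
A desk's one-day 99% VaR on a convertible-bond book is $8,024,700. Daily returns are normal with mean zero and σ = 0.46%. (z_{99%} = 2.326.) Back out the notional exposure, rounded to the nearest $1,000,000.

VaR as a fraction of value: z·σ = 2.326 × 0.46% = 1.06996%.
Position = $8,024,700 / 0.0106996 = $750,000,000.

$750,000,000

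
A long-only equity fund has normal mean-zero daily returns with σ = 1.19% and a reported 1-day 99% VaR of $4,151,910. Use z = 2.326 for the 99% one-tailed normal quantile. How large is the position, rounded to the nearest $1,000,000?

$150,000,000

VaR as a fraction of value: z·σ = 2.326 × 1.19% = 2.76794%.
Position = $4,151,910 / 0.0276794 = $150,000,000.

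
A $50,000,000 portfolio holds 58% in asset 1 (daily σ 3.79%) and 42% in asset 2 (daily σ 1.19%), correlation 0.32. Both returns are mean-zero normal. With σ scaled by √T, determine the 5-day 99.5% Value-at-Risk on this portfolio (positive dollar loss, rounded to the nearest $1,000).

σ_p = √(0.58²·3.79² + 0.42²·1.19² + 2·0.32·0.58·0.42·3.79·1.19) = 2.405%.
σ_{5d} = 2.405% × √5 = 5.378%.
z(99.5%) = 2.576.
VaR = 2.576 × 5.378% = 13.854%; on $50,000,000 that is $6,927,000.

$6,927,000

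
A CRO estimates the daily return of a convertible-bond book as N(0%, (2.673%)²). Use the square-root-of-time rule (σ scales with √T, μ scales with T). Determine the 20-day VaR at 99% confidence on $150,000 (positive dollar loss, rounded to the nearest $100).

$41,700

At 99%, z = 2.326.
σ_{20d} = 2.673% × √20 = 11.954%.
VaR = 2.326 × 11.954% = 27.805%.
On $150,000: 0.27805 × $150,000 = $41,708.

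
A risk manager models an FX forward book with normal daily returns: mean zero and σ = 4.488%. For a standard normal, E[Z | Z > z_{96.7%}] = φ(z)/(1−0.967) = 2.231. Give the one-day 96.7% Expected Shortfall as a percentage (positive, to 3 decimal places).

ES = 4.488% × 2.231 = 10.013%.

10.013%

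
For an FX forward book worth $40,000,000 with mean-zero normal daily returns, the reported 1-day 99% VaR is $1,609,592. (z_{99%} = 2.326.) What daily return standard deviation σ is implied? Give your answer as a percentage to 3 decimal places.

VaR as a fraction: $1,609,592 / $40,000,000 = 4.024%.
σ = VaR / z = 4.024% / 2.326 = 1.730%.

1.730%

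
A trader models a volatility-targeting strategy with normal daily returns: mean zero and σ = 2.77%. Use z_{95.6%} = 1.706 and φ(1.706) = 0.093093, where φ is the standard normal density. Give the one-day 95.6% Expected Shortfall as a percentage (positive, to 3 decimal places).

5.861%

Tail multiplier: φ(z)/(1−α) = 0.093093 / 0.044 = 2.116.
ES = 2.77% × 2.116 = 5.861%.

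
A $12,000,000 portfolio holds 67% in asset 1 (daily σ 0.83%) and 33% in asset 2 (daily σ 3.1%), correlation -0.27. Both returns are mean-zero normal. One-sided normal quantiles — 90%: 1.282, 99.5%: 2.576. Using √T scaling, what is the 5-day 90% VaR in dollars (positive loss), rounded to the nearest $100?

σ_p = √(0.67²·0.83² + 0.33²·3.1² + 2·-0.27·0.67·0.33·0.83·3.1) = 1.024%.
σ_{5d} = 1.024% × √5 = 2.290%.
VaR = 1.282 × 2.290% = 2.936%; on $12,000,000 that is $352,320.

$352,300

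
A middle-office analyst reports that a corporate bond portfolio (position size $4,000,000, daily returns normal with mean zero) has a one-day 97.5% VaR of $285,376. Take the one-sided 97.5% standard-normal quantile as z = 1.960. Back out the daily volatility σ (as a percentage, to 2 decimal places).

3.64%

VaR as a fraction: $285,376 / $4,000,000 = 7.134%.
σ = VaR / z = 7.134% / 1.960 = 3.640%.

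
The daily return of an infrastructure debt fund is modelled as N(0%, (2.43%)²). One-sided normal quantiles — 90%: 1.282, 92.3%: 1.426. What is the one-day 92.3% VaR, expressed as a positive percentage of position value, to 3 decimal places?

VaR = z·σ = 1.426 × 2.43% = 3.465%.

3.465%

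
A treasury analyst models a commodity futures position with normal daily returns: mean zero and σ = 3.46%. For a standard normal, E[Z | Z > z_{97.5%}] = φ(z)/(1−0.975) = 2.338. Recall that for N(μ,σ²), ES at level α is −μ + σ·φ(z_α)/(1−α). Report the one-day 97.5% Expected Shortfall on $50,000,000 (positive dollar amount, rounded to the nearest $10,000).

ES = 3.46% × 2.338 = 8.089%.
On $50,000,000: 0.08089 × $50,000,000 = $4,044,500.

$4,040,000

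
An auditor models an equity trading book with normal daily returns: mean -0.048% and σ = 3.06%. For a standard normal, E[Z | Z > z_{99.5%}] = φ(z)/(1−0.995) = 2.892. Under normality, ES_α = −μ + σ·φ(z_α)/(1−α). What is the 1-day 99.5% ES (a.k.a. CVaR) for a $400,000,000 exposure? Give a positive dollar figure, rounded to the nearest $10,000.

$35,590,000

ES = −(-0.048%) + 3.06% × 2.892 = 8.898%.
On $400,000,000: 0.08898 × $400,000,000 = $35,592,000.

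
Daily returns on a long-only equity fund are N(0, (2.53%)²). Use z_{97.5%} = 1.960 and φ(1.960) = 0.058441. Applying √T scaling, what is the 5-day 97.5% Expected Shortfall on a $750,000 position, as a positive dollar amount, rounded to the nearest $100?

$99,200

σ_{5d} = 2.53% × √5 = 5.657%.
ES multiplier = φ(z)/(1−α) = 0.058441/0.025 = 2.338.
ES = 5.657% × 2.338 = 13.226%; on $750,000: $99,195.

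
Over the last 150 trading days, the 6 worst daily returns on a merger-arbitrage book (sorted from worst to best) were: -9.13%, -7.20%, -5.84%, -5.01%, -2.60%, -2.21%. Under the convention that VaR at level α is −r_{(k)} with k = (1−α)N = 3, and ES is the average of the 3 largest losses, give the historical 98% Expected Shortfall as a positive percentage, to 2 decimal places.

The 3 worst returns sum to -22.17%.
ES = −(-22.17%) / 3 = 7.39%.

7.39%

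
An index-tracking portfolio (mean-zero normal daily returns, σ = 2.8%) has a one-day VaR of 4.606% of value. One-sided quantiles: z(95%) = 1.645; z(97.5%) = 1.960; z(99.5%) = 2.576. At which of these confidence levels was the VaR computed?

95%

Implied z = VaR/σ = 4.606 / 2.8 = 1.645.
This matches z(95%) = 1.645.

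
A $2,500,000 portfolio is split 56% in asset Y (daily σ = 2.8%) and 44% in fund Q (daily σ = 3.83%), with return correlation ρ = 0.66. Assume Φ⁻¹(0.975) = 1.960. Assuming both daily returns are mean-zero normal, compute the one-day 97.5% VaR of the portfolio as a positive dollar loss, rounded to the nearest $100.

$145,200

σ_p² = 0.56²·2.8² + 0.44²·3.83² + 2·0.66·0.56·0.44·2.8·3.83 = 8.7865 (%²).
σ_p = √8.7865 = 2.964%.
VaR = 1.960 × 2.964% = 5.809%; on $2,500,000 that is $145,225.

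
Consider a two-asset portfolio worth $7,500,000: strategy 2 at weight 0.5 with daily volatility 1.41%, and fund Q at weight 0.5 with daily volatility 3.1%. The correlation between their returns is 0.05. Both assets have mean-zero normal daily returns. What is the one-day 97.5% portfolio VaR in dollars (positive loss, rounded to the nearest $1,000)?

σ_p² = 0.5²·1.41² + 0.5²·3.1² + 2·0.05·0.5·0.5·1.41·3.1 = 3.0088 (%²).
σ_p = √3.0088 = 1.735%.
At 97.5%, z = 1.960.
VaR = 1.960 × 1.735% = 3.401%; on $7,500,000 that is $255,075.

$255,000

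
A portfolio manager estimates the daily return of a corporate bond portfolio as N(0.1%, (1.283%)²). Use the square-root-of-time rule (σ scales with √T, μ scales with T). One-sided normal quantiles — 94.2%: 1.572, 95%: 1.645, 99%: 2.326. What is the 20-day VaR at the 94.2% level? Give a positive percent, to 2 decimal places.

7.02%

σ_{20d} = 1.283% × √20 = 5.738%; μ_{20d} = 20 × 0.1% = 2.000%.
VaR = −(2.000%) + 1.572 × 5.738% = 7.020%.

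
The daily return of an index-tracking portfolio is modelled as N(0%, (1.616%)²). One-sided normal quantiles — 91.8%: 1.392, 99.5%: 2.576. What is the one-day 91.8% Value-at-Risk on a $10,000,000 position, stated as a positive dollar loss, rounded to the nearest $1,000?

$225,000

VaR = z·σ = 1.392 × 1.616% = 2.249%.
On $10,000,000: 0.02249 × $10,000,000 = $224,900.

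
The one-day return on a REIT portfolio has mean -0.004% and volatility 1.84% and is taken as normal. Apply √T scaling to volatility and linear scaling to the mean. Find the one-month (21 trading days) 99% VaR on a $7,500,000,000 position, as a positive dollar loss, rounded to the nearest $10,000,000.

$1,480,000,000

At 99%, z = 2.326.
σ_{21d} = 1.84% × √21 = 8.432%; μ_{21d} = 21 × -0.004% = -0.084%.
VaR = −(-0.084%) + 2.326 × 8.432% = 19.697%.
On $7,500,000,000: 0.19697 × $7,500,000,000 = $1,477,275,000.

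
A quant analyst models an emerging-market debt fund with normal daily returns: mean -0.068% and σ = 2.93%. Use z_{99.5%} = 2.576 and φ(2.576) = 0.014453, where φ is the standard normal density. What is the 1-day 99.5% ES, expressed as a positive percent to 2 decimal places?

8.54%

Tail multiplier: φ(z)/(1−α) = 0.014453 / 0.005 = 2.891.
ES = −(-0.068%) + 2.93% × 2.891 = 8.539%.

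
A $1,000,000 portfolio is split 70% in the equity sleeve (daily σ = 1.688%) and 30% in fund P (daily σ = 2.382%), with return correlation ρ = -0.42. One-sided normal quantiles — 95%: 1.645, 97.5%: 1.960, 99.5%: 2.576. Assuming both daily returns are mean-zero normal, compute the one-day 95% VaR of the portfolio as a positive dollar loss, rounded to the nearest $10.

σ_p² = 0.7²·1.688² + 0.3²·2.382² + 2·-0.42·0.7·0.3·1.688·2.382 = 1.1976 (%²).
σ_p = √1.1976 = 1.094%.
VaR = 1.645 × 1.094% = 1.800%; on $1,000,000 that is $18,000.

$18,000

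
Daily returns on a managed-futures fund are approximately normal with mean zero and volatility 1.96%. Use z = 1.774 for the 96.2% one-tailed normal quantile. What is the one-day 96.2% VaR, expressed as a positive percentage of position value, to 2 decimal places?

VaR = z·σ = 1.774 × 1.96% = 3.477%.

3.48%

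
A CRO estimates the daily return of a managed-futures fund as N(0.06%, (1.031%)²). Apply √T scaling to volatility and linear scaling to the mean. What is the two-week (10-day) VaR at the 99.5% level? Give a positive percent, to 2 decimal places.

7.80%

At 99.5%, z = 2.576.
σ_{10d} = 1.031% × √10 = 3.260%; μ_{10d} = 10 × 0.06% = 0.600%.
VaR = −(0.600%) + 2.576 × 3.260% = 7.798%.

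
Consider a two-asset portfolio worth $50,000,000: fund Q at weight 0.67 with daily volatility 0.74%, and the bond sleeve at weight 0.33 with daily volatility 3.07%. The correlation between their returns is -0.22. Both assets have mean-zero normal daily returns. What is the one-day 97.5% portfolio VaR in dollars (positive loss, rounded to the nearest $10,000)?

σ_p² = 0.67²·0.74² + 0.33²·3.07² + 2·-0.22·0.67·0.33·0.74·3.07 = 1.0512 (%²).
σ_p = √1.0512 = 1.025%.
At 97.5%, z = 1.960.
VaR = 1.960 × 1.025% = 2.009%; on $50,000,000 that is $1,004,500.

$1,000,000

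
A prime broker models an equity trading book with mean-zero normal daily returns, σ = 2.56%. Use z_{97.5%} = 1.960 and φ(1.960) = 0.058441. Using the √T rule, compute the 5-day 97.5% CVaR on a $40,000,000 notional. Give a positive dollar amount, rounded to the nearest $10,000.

σ_{5d} = 2.56% × √5 = 5.724%.
ES multiplier = φ(z)/(1−α) = 0.058441/0.025 = 2.338.
ES = 5.724% × 2.338 = 13.383%; on $40,000,000: $5,353,200.

$5,350,000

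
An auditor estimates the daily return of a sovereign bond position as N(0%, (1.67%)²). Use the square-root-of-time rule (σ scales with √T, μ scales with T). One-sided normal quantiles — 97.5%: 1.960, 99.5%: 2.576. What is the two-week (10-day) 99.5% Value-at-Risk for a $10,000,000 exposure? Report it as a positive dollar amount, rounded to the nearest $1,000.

σ_{10d} = 1.67% × √10 = 5.281%.
VaR = 2.576 × 5.281% = 13.604%.
On $10,000,000: 0.13604 × $10,000,000 = $1,360,400.

$1,360,000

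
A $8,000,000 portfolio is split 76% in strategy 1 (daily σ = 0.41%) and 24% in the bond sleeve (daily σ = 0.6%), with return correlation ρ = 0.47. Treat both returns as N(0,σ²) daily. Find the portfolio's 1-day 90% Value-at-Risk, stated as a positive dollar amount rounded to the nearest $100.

$41,000

σ_p² = 0.76²·0.41² + 0.24²·0.6² + 2·0.47·0.76·0.24·0.41·0.6 = 0.1600 (%²).
σ_p = √0.1600 = 0.400%.
At 90%, z = 1.282.
VaR = 1.282 × 0.400% = 0.513%; on $8,000,000 that is $41,040.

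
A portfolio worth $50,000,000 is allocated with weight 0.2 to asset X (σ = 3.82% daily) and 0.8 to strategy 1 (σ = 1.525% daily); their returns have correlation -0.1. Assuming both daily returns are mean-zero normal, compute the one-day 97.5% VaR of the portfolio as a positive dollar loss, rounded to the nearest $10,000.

$1,350,000

σ_p² = 0.2²·3.82² + 0.8²·1.525² + 2·-0.1·0.2·0.8·3.82·1.525 = 1.8857 (%²).
σ_p = √1.8857 = 1.373%.
At 97.5%, z = 1.960.
VaR = 1.960 × 1.373% = 2.691%; on $50,000,000 that is $1,345,500.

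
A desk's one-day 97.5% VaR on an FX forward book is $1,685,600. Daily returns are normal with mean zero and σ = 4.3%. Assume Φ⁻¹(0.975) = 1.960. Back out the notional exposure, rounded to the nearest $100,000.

VaR as a fraction of value: z·σ = 1.960 × 4.3% = 8.428%.
Position = $1,685,600 / 0.08428 = $20,000,000.

$20,000,000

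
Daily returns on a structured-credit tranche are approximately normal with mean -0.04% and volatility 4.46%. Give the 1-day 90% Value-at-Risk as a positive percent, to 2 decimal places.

At 90% one-sided, z = 1.282.
VaR = −μ + z·σ = −(-0.04%) + 1.282 × 4.46% = 5.758%.

5.76%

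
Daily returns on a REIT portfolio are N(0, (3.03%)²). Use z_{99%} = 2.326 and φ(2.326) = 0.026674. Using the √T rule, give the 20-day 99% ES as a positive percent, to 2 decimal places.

36.14%

σ_{20d} = 3.03% × √20 = 13.551%.
ES multiplier = φ(z)/(1−α) = 0.026674/0.01 = 2.667.
ES = 13.551% × 2.667 = 36.141%.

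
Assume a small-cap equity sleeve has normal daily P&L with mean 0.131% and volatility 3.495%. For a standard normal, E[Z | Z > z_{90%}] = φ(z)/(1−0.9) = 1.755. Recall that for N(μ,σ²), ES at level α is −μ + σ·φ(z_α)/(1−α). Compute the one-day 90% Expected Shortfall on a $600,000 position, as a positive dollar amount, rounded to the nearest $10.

$36,020

ES = −(0.131%) + 3.495% × 1.755 = 6.003%.
On $600,000: 0.06003 × $600,000 = $36,018.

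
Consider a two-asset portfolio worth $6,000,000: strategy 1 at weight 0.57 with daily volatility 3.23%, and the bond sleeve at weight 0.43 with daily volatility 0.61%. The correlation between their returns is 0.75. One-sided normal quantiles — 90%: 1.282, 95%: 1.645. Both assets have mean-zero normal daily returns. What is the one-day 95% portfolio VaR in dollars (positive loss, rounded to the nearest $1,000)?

σ_p² = 0.57²·3.23² + 0.43²·0.61² + 2·0.75·0.57·0.43·3.23·0.61 = 4.1828 (%²).
σ_p = √4.1828 = 2.045%.
VaR = 1.645 × 2.045% = 3.364%; on $6,000,000 that is $201,840.

$202,000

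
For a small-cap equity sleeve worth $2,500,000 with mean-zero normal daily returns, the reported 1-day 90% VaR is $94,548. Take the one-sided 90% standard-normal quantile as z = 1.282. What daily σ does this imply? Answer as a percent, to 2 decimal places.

VaR as a fraction: $94,548 / $2,500,000 = 3.782%.
σ = VaR / z = 3.782% / 1.282 = 2.950%.

2.95%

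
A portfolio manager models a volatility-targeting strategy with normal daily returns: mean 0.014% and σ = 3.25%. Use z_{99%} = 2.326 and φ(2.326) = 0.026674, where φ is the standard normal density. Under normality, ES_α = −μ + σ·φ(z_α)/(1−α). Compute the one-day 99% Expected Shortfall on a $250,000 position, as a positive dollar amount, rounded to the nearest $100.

Tail multiplier: φ(z)/(1−α) = 0.026674 / 0.01 = 2.667.
ES = −(0.014%) + 3.25% × 2.667 = 8.654%.
On $250,000: 0.08654 × $250,000 = $21,635.

$21,600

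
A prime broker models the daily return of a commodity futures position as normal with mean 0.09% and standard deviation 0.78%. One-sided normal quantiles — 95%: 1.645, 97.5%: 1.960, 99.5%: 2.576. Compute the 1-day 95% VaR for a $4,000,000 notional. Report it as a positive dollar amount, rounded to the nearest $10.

$47,720

VaR = −μ + z·σ = −(0.09%) + 1.645 × 0.78% = 1.193%.
On $4,000,000: 0.01193 × $4,000,000 = $47,720.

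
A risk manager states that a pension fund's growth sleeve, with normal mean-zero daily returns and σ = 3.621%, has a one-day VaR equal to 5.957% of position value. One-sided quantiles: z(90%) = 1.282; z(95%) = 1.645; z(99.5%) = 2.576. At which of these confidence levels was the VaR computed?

95%

Implied z = VaR/σ = 5.957 / 3.621 = 1.645.
This matches z(95%) = 1.645.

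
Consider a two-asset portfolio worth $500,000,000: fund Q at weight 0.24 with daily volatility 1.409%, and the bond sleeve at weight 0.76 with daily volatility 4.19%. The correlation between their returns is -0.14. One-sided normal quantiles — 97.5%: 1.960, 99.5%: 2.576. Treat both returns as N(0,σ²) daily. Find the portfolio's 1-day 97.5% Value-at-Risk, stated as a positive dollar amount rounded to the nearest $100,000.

$30,900,000

σ_p² = 0.24²·1.409² + 0.76²·4.19² + 2·-0.14·0.24·0.76·1.409·4.19 = 9.9532 (%²).
σ_p = √9.9532 = 3.155%.
VaR = 1.960 × 3.155% = 6.184%; on $500,000,000 that is $30,920,000.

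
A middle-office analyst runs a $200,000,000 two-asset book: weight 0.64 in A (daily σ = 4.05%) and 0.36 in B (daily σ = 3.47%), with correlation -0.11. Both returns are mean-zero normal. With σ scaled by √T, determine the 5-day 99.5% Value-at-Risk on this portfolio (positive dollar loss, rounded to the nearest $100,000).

σ_p = √(0.64²·4.05² + 0.36²·3.47² + 2·-0.11·0.64·0.36·4.05·3.47) = 2.751%.
σ_{5d} = 2.751% × √5 = 6.151%.
z(99.5%) = 2.576.
VaR = 2.576 × 6.151% = 15.845%; on $200,000,000 that is $31,690,000.

$31,700,000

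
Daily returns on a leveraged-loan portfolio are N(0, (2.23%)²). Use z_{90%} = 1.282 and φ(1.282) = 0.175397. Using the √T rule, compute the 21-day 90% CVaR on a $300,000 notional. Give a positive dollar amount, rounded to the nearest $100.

$53,800

σ_{21d} = 2.23% × √21 = 10.219%.
ES multiplier = φ(z)/(1−α) = 0.175397/0.1 = 1.754.
ES = 10.219% × 1.754 = 17.924%; on $300,000: $53,772.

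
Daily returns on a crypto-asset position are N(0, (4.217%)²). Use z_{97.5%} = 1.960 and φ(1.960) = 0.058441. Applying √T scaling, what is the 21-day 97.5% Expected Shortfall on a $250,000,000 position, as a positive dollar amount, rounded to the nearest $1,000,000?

σ_{21d} = 4.217% × √21 = 19.325%.
ES multiplier = φ(z)/(1−α) = 0.058441/0.025 = 2.338.
ES = 19.325% × 2.338 = 45.182%; on $250,000,000: $112,955,000.

$113,000,000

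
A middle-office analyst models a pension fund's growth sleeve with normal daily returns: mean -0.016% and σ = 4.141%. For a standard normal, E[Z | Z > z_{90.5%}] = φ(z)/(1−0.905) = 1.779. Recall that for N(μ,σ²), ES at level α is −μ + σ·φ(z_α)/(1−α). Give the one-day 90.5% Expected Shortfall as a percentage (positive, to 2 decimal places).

7.38%

ES = −(-0.016%) + 4.141% × 1.779 = 7.383%.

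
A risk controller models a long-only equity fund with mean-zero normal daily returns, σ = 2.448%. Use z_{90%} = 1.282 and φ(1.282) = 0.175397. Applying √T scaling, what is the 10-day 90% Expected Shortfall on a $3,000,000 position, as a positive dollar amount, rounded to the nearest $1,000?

$407,000

σ_{10d} = 2.448% × √10 = 7.741%.
ES multiplier = φ(z)/(1−α) = 0.175397/0.1 = 1.754.
ES = 7.741% × 1.754 = 13.578%; on $3,000,000: $407,340.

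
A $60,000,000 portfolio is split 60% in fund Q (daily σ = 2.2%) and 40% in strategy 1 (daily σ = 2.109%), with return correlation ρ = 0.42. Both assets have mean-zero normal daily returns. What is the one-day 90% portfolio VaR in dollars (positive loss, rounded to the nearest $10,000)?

σ_p² = 0.6²·2.2² + 0.4²·2.109² + 2·0.42·0.6·0.4·2.2·2.109 = 3.3894 (%²).
σ_p = √3.3894 = 1.841%.
At 90%, z = 1.282.
VaR = 1.282 × 1.841% = 2.360%; on $60,000,000 that is $1,416,000.

$1,420,000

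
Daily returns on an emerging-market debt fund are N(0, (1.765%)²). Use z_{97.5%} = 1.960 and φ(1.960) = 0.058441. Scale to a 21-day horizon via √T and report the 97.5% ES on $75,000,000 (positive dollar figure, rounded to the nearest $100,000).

σ_{21d} = 1.765% × √21 = 8.088%.
ES multiplier = φ(z)/(1−α) = 0.058441/0.025 = 2.338.
ES = 8.088% × 2.338 = 18.910%; on $75,000,000: $14,182,500.

$14,200,000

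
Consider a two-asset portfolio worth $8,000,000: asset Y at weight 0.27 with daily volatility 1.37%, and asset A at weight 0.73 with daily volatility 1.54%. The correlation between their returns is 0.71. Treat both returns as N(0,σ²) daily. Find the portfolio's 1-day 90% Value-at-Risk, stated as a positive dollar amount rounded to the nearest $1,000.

$145,000

σ_p² = 0.27²·1.37² + 0.73²·1.54² + 2·0.71·0.27·0.73·1.37·1.54 = 1.9911 (%²).
σ_p = √1.9911 = 1.411%.
At 90%, z = 1.282.
VaR = 1.282 × 1.411% = 1.809%; on $8,000,000 that is $144,720.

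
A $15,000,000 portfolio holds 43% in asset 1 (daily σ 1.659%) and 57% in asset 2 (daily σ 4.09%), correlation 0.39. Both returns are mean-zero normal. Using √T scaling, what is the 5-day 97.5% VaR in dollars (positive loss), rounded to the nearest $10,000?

$1,770,000

σ_p = √(0.43²·1.659² + 0.57²·4.09² + 2·0.39·0.43·0.57·1.659·4.09) = 2.691%.
σ_{5d} = 2.691% × √5 = 6.017%.
z(97.5%) = 1.960.
VaR = 1.960 × 6.017% = 11.793%; on $15,000,000 that is $1,768,950.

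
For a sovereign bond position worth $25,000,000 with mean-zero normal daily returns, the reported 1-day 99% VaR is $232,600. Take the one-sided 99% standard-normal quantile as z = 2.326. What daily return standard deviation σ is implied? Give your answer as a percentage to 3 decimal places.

VaR as a fraction: $232,600 / $25,000,000 = 0.930%.
σ = VaR / z = 0.930% / 2.326 = 0.400%.

0.400%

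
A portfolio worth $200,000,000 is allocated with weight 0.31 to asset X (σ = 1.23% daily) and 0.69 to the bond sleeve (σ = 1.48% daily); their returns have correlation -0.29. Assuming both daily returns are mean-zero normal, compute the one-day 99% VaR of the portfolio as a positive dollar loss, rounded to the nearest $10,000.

σ_p² = 0.31²·1.23² + 0.69²·1.48² + 2·-0.29·0.31·0.69·1.23·1.48 = 0.9624 (%²).
σ_p = √0.9624 = 0.981%.
At 99%, z = 2.326.
VaR = 2.326 × 0.981% = 2.282%; on $200,000,000 that is $4,564,000.

$4,560,000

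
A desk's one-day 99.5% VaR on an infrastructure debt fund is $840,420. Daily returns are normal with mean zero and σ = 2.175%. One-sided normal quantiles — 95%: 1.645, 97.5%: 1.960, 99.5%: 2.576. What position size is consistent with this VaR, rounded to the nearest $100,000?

$15,000,000

VaR as a fraction of value: z·σ = 2.576 × 2.175% = 5.6028%.
Position = $840,420 / 0.056028 = $15,000,000.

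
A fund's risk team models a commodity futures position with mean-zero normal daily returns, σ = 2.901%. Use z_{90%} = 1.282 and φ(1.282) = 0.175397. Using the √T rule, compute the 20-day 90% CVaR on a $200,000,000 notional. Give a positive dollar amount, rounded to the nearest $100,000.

σ_{20d} = 2.901% × √20 = 12.974%.
ES multiplier = φ(z)/(1−α) = 0.175397/0.1 = 1.754.
ES = 12.974% × 1.754 = 22.756%; on $200,000,000: $45,512,000.

$45,500,000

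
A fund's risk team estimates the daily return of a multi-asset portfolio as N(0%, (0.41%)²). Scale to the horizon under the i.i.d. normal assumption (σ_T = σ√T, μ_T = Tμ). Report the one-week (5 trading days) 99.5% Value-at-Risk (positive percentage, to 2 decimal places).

2.36%

At 99.5%, z = 2.576.
σ_{5d} = 0.41% × √5 = 0.917%.
VaR = 2.576 × 0.917% = 2.362%.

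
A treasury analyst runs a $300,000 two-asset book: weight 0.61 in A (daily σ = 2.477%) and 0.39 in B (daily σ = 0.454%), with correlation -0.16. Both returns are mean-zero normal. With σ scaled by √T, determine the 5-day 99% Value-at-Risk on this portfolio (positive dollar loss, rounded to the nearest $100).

σ_p = √(0.61²·2.477² + 0.39²·0.454² + 2·-0.16·0.61·0.39·2.477·0.454) = 1.493%.
σ_{5d} = 1.493% × √5 = 3.338%.
z(99%) = 2.326.
VaR = 2.326 × 3.338% = 7.764%; on $300,000 that is $23,292.

$23,300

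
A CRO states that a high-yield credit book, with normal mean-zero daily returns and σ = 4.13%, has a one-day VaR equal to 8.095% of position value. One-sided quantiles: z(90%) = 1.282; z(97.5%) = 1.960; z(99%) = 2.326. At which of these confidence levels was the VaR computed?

97.5%

Implied z = VaR/σ = 8.095 / 4.13 = 1.960.
This matches z(97.5%) = 1.960.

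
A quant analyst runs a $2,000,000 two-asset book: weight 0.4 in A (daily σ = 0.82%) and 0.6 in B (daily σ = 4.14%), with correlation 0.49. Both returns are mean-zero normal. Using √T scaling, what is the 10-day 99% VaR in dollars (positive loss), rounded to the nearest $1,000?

σ_p = √(0.4²·0.82² + 0.6²·4.14² + 2·0.49·0.4·0.6·0.82·4.14) = 2.660%.
σ_{10d} = 2.660% × √10 = 8.412%.
z(99%) = 2.326.
VaR = 2.326 × 8.412% = 19.566%; on $2,000,000 that is $391,320.

$391,000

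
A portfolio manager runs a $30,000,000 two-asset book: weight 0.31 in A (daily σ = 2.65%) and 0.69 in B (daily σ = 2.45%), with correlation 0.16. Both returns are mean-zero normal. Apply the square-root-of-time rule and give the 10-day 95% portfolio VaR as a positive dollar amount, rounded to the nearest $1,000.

σ_p = √(0.31²·2.65² + 0.69²·2.45² + 2·0.16·0.31·0.69·2.65·2.45) = 1.994%.
σ_{10d} = 1.994% × √10 = 6.306%.
z(95%) = 1.645.
VaR = 1.645 × 6.306% = 10.373%; on $30,000,000 that is $3,111,900.

$3,112,000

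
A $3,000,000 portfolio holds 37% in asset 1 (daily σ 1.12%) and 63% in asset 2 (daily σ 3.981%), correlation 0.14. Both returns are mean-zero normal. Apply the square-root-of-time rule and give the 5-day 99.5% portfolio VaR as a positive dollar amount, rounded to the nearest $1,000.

$449,000

σ_p = √(0.37²·1.12² + 0.63²·3.981² + 2·0.14·0.37·0.63·1.12·3.981) = 2.599%.
σ_{5d} = 2.599% × √5 = 5.812%.
z(99.5%) = 2.576.
VaR = 2.576 × 5.812% = 14.972%; on $3,000,000 that is $449,160.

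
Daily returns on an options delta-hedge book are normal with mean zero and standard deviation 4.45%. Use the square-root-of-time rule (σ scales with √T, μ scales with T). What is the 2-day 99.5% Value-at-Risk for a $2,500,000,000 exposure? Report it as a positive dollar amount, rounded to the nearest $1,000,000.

$405,000,000

At 99.5%, z = 2.576.
σ_{2d} = 4.45% × √2 = 6.293%.
VaR = 2.576 × 6.293% = 16.211%.
On $2,500,000,000: 0.16211 × $2,500,000,000 = $405,275,000.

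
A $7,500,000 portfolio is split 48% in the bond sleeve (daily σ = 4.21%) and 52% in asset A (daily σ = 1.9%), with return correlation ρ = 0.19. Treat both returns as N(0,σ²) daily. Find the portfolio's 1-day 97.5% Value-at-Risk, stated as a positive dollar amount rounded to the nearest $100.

σ_p² = 0.48²·4.21² + 0.52²·1.9² + 2·0.19·0.48·0.52·4.21·1.9 = 5.8185 (%²).
σ_p = √5.8185 = 2.412%.
At 97.5%, z = 1.960.
VaR = 1.960 × 2.412% = 4.728%; on $7,500,000 that is $354,600.

$354,600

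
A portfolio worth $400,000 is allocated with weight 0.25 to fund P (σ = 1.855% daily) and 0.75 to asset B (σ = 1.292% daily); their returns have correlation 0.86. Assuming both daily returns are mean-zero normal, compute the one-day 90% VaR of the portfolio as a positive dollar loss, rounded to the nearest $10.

σ_p² = 0.25²·1.855² + 0.75²·1.292² + 2·0.86·0.25·0.75·1.855·1.292 = 1.9269 (%²).
σ_p = √1.9269 = 1.388%.
At 90%, z = 1.282.
VaR = 1.282 × 1.388% = 1.779%; on $400,000 that is $7,116.

$7,120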